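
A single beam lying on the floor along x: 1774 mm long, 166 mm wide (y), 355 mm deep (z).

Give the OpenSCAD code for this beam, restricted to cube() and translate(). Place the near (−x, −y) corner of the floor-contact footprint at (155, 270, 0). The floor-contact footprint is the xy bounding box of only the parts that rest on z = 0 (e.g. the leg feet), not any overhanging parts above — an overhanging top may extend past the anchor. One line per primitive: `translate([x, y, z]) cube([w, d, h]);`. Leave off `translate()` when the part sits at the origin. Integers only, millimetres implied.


translate([155, 270, 0]) cube([1774, 166, 355]);


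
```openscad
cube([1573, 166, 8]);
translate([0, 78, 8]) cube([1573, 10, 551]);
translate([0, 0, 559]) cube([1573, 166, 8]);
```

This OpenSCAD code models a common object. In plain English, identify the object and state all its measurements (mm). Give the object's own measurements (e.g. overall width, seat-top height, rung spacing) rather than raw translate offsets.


An I-beam lying along x, 1573 mm long. Overall section height 567 mm. Two flanges 166 mm wide (y) and 8 mm thick, one on the floor and one at the top; a web 10 mm thick runs between them, centred on the flange width.


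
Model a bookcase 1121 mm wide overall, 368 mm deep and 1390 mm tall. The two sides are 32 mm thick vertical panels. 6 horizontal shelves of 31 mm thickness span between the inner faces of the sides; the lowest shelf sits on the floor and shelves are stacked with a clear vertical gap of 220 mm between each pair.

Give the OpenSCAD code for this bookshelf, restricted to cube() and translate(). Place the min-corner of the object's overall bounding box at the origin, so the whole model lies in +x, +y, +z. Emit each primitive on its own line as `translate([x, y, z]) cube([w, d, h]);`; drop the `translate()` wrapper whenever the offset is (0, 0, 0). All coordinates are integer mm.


cube([32, 368, 1390]);
translate([1089, 0, 0]) cube([32, 368, 1390]);
translate([32, 0, 0]) cube([1057, 368, 31]);
translate([32, 0, 251]) cube([1057, 368, 31]);
translate([32, 0, 502]) cube([1057, 368, 31]);
translate([32, 0, 753]) cube([1057, 368, 31]);
translate([32, 0, 1004]) cube([1057, 368, 31]);
translate([32, 0, 1255]) cube([1057, 368, 31]);


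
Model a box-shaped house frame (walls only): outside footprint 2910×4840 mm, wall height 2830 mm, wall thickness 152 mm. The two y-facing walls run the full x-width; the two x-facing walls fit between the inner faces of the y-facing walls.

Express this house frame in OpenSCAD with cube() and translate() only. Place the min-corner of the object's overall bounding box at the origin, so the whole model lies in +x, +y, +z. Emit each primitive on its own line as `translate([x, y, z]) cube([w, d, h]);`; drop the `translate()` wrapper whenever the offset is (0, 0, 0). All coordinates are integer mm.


cube([2910, 152, 2830]);
translate([0, 4688, 0]) cube([2910, 152, 2830]);
translate([0, 152, 0]) cube([152, 4536, 2830]);
translate([2758, 152, 0]) cube([152, 4536, 2830]);


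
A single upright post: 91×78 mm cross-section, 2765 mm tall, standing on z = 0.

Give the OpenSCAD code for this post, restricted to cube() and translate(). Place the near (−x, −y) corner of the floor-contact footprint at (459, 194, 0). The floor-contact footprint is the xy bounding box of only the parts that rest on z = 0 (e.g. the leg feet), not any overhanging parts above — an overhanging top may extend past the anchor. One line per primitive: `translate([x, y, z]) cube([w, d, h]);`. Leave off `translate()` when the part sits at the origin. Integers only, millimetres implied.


translate([459, 194, 0]) cube([91, 78, 2765]);


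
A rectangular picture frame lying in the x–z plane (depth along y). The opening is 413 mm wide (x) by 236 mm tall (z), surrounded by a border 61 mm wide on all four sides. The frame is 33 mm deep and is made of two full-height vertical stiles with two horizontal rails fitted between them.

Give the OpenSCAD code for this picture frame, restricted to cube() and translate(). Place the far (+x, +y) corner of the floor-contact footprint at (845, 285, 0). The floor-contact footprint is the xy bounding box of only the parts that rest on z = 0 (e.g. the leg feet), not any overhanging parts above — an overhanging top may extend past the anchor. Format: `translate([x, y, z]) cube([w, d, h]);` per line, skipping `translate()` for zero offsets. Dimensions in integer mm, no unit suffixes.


translate([310, 252, 0]) cube([61, 33, 358]);
translate([784, 252, 0]) cube([61, 33, 358]);
translate([371, 252, 0]) cube([413, 33, 61]);
translate([371, 252, 297]) cube([413, 33, 61]);


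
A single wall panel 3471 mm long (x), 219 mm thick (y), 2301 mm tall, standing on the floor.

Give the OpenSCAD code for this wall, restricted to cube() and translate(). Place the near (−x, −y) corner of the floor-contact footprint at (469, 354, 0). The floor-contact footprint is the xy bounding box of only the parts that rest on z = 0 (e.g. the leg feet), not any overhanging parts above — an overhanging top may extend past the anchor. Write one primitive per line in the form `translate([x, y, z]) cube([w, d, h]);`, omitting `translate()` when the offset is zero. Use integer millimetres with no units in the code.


translate([469, 354, 0]) cube([3471, 219, 2301]);


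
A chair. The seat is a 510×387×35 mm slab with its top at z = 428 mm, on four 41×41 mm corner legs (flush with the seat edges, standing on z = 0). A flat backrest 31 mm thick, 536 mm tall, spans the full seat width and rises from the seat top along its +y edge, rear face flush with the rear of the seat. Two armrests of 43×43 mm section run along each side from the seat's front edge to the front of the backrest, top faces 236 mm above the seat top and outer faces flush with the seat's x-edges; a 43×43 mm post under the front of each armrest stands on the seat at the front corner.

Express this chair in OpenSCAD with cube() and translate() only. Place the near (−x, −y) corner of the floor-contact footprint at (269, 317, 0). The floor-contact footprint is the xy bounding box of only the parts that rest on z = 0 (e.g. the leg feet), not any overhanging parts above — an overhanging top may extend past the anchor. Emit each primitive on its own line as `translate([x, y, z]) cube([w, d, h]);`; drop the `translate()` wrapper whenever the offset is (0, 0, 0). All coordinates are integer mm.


translate([269, 317, 393]) cube([510, 387, 35]);
translate([269, 317, 0]) cube([41, 41, 393]);
translate([738, 317, 0]) cube([41, 41, 393]);
translate([269, 663, 0]) cube([41, 41, 393]);
translate([738, 663, 0]) cube([41, 41, 393]);
translate([269, 673, 428]) cube([510, 31, 536]);
translate([269, 317, 621]) cube([43, 356, 43]);
translate([736, 317, 621]) cube([43, 356, 43]);
translate([269, 317, 428]) cube([43, 43, 193]);
translate([736, 317, 428]) cube([43, 43, 193]);


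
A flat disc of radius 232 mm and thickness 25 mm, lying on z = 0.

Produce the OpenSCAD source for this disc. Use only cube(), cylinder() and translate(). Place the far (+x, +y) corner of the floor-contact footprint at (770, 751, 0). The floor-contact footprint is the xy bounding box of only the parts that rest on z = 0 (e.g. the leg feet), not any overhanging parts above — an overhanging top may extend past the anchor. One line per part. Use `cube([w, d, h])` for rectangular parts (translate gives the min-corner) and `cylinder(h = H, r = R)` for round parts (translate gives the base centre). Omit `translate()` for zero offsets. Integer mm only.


translate([538, 519, 0]) cylinder(h = 25, r = 232);


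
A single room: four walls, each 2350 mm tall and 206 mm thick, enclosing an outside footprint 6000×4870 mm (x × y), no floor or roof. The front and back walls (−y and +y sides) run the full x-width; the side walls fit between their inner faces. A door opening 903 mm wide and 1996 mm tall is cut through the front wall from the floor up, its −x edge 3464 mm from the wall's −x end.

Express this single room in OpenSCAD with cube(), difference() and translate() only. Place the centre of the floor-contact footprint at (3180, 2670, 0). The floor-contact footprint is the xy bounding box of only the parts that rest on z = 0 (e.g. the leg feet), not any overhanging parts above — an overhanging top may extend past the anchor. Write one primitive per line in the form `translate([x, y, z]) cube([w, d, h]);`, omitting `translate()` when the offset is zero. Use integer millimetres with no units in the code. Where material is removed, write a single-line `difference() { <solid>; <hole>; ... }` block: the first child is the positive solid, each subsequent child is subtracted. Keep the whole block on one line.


difference() { translate([180, 235, 0]) cube([6000, 206, 2350]); translate([3644, 235, 0]) cube([903, 206, 1996]); }
translate([180, 4899, 0]) cube([6000, 206, 2350]);
translate([180, 441, 0]) cube([206, 4458, 2350]);
translate([5974, 441, 0]) cube([206, 4458, 2350]);


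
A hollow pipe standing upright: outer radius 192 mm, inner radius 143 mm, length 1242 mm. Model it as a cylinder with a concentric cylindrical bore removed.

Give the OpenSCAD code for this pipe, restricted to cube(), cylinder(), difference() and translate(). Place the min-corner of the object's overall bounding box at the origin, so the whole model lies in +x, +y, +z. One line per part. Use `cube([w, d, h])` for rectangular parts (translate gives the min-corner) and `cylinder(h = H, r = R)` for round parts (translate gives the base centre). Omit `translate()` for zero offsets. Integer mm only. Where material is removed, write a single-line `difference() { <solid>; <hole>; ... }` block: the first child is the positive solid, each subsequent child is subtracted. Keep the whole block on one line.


difference() { translate([192, 192, 0]) cylinder(h = 1242, r = 192); translate([192, 192, 0]) cylinder(h = 1242, r = 143); }


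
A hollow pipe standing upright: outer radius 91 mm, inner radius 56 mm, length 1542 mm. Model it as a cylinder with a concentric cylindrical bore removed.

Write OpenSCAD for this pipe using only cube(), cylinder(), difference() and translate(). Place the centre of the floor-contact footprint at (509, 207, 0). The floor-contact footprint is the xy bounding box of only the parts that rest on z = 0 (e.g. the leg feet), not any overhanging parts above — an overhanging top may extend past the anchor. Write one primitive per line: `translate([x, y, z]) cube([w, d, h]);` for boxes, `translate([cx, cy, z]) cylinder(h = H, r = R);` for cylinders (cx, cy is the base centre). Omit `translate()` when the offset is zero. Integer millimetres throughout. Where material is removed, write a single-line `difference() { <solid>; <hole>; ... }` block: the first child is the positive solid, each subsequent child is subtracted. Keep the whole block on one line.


difference() { translate([509, 207, 0]) cylinder(h = 1542, r = 91); translate([509, 207, 0]) cylinder(h = 1542, r = 56); }


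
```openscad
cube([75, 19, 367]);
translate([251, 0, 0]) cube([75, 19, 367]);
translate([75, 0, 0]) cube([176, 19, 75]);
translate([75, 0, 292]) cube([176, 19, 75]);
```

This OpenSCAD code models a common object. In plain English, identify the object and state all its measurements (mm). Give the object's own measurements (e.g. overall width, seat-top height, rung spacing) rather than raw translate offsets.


A rectangular picture frame lying in the x–z plane (depth along y). The opening is 176 mm wide (x) by 217 mm tall (z), surrounded by a border 75 mm wide on all four sides. The frame is 19 mm deep and is made of two full-height vertical stiles with two horizontal rails fitted between them.


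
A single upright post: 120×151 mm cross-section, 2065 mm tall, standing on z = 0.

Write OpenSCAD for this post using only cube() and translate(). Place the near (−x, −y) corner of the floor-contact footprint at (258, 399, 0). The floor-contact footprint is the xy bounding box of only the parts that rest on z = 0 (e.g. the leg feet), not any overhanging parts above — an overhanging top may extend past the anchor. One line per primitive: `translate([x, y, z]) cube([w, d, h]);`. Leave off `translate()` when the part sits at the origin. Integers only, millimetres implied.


translate([258, 399, 0]) cube([120, 151, 2065]);


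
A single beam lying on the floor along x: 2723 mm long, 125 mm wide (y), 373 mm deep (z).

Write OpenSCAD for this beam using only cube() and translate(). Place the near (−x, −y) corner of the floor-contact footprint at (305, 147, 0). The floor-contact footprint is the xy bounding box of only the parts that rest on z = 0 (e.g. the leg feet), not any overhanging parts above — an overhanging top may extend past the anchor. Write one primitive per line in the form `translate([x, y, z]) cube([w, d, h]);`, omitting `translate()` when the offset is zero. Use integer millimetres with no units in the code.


translate([305, 147, 0]) cube([2723, 125, 373]);


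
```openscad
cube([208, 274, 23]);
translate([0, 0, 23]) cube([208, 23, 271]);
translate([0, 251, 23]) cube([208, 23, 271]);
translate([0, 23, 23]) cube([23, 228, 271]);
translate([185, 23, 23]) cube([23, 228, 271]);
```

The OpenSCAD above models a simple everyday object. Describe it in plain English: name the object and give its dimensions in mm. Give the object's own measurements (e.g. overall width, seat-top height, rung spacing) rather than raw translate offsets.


An open-topped rectangular box: outside dimensions 208×274×294 mm, with a uniform wall and base thickness of 23 mm. The base is a full 208×274 slab on the floor; four walls sit on top of the base. The front and back walls (the −y and +y sides) span the full width; the two side walls fit between them.


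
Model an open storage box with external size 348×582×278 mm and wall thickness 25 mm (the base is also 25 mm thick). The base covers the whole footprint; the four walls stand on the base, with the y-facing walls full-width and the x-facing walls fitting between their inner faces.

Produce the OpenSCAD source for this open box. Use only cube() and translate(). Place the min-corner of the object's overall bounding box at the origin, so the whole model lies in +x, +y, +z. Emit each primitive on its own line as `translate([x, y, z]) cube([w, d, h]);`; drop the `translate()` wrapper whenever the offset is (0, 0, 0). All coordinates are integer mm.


cube([348, 582, 25]);
translate([0, 0, 25]) cube([348, 25, 253]);
translate([0, 557, 25]) cube([348, 25, 253]);
translate([0, 25, 25]) cube([25, 532, 253]);
translate([323, 25, 25]) cube([25, 532, 253]);


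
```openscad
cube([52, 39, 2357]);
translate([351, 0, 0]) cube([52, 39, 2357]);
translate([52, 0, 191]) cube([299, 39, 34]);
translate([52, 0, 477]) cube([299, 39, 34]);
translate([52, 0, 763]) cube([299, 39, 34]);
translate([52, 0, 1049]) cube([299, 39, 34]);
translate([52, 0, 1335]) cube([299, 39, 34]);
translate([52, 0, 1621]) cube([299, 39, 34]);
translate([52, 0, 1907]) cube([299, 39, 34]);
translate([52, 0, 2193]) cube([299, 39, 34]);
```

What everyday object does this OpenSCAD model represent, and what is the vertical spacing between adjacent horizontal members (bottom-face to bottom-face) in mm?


A ladder. The rung spacing is 286 mm.

Two tall 52×39 posts with 8 short bars between them — a ladder. Adjacent rungs sit at z = 191 and z = 477, so the spacing is 477 − 191 = 286 mm.


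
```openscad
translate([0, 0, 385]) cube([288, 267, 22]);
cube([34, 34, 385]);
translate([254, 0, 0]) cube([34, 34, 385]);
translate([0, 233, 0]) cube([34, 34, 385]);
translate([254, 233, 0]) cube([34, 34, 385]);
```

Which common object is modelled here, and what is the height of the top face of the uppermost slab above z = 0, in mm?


A stool. The seat height is 407 mm.

A 288×267×22 slab at z = 385 on four corner posts — a stool. The seat top is 385 + 22 = 407 mm.


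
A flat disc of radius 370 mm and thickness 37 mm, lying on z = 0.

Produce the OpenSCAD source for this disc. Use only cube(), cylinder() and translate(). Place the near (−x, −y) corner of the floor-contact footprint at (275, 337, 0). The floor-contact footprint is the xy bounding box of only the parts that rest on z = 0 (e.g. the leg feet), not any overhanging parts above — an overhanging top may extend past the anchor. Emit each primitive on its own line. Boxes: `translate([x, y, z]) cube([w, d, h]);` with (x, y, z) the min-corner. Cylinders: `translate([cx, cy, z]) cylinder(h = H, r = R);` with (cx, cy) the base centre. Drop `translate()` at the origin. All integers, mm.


translate([645, 707, 0]) cylinder(h = 37, r = 370);


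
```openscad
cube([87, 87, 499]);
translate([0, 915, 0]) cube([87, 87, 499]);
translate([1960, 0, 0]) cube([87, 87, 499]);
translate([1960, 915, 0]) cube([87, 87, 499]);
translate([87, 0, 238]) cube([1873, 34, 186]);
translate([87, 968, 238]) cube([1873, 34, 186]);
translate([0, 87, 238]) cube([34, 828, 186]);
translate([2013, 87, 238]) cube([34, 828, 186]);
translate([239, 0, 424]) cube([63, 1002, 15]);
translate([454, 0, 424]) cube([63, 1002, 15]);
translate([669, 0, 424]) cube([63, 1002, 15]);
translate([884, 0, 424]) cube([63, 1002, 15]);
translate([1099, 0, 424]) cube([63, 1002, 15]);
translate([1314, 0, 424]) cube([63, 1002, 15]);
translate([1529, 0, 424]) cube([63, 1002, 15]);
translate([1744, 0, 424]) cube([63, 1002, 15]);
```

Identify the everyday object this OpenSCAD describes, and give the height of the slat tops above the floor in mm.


A bed frame. The slat-top height is 439 mm.

Four posts, four rails, and a row of slats — a bed frame. Slats sit on the rails at z = 238 + 186 = 424; with slat thickness 15, the top is 439 mm.


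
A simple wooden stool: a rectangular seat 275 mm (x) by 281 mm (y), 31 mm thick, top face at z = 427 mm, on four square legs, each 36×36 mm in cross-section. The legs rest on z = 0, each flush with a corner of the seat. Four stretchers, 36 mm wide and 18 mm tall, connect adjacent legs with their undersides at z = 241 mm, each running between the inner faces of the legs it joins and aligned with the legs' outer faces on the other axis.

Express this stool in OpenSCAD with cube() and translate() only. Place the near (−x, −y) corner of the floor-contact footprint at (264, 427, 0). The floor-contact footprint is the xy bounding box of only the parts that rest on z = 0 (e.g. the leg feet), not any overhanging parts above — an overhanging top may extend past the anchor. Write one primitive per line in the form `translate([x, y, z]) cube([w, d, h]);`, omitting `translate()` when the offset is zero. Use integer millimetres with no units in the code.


translate([264, 427, 396]) cube([275, 281, 31]);
translate([264, 427, 0]) cube([36, 36, 396]);
translate([503, 427, 0]) cube([36, 36, 396]);
translate([264, 672, 0]) cube([36, 36, 396]);
translate([503, 672, 0]) cube([36, 36, 396]);
translate([300, 427, 241]) cube([203, 36, 18]);
translate([300, 672, 241]) cube([203, 36, 18]);
translate([264, 463, 241]) cube([36, 209, 18]);
translate([503, 463, 241]) cube([36, 209, 18]);


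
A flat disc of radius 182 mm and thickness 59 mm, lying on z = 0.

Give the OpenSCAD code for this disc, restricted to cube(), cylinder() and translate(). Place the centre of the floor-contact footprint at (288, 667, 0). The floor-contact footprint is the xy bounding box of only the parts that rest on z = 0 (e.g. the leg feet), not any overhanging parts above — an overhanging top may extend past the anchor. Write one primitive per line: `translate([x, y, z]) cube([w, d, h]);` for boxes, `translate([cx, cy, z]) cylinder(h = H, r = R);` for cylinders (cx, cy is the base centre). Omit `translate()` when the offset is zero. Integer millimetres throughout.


translate([288, 667, 0]) cylinder(h = 59, r = 182);


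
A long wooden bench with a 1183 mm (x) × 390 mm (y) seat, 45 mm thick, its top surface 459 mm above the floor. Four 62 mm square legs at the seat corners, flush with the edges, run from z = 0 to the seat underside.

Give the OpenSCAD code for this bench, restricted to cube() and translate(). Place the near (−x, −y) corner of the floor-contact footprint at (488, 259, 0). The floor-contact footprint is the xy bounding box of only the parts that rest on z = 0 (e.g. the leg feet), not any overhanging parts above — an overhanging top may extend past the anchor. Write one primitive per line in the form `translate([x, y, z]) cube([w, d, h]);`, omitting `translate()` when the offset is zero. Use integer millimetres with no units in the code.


// leg_h = 459 − 45 = 414
translate([488, 259, 414]) cube([1183, 390, 45]);
translate([488, 259, 0]) cube([62, 62, 414]);
translate([488, 587, 0]) cube([62, 62, 414]);
translate([1609, 259, 0]) cube([62, 62, 414]);
translate([1609, 587, 0]) cube([62, 62, 414]);


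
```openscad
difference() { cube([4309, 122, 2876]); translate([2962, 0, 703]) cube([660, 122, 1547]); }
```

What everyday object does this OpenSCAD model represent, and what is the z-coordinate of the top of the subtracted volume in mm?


A wall with a window opening. The window head height is 2250 mm.

A wall with a rectangular opening subtracted — a window. Sill at z = 703, opening 1547 mm tall, so the head is at 703 + 1547 = 2250 mm.


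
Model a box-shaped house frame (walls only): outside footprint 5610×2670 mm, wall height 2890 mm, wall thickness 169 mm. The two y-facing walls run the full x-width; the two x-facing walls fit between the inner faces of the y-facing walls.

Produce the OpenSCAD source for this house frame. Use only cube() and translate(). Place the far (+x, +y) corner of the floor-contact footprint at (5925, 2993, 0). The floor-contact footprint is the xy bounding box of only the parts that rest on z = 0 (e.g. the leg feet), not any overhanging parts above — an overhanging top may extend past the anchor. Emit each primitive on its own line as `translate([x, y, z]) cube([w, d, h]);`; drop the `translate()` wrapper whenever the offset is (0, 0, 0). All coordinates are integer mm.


translate([315, 323, 0]) cube([5610, 169, 2890]);
translate([315, 2824, 0]) cube([5610, 169, 2890]);
translate([315, 492, 0]) cube([169, 2332, 2890]);
translate([5756, 492, 0]) cube([169, 2332, 2890]);


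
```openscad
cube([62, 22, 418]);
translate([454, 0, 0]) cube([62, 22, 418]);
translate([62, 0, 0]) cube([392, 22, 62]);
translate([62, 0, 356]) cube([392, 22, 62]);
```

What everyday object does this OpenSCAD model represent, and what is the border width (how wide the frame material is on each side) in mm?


A picture frame. The border width is 62 mm.

Four thin pieces enclosing a rectangular opening — a picture frame. The two full-height stiles are 418 mm tall; the top rail sits at z = 356 and is 62 mm tall, so the border above the opening is 418 − 356 = 62 mm, matching the stile x-width.


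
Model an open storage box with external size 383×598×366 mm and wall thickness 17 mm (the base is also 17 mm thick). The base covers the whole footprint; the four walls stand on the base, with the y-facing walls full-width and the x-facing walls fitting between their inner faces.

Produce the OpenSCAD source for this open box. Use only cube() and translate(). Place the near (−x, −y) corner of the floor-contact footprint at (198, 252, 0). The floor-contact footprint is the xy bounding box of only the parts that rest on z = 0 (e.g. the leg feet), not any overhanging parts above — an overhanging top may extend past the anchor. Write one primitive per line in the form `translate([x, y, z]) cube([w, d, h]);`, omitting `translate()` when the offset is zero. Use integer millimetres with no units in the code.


translate([198, 252, 0]) cube([383, 598, 17]);
translate([198, 252, 17]) cube([383, 17, 349]);
translate([198, 833, 17]) cube([383, 17, 349]);
translate([198, 269, 17]) cube([17, 564, 349]);
translate([564, 269, 17]) cube([17, 564, 349]);


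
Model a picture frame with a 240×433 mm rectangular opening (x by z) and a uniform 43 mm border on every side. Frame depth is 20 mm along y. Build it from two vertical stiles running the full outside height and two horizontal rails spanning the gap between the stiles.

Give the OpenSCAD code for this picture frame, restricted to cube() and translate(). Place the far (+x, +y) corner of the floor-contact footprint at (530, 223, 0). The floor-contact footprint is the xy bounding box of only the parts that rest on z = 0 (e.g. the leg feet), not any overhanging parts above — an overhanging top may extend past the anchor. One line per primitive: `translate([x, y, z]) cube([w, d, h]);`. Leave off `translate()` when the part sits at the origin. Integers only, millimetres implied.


translate([204, 203, 0]) cube([43, 20, 519]);
translate([487, 203, 0]) cube([43, 20, 519]);
translate([247, 203, 0]) cube([240, 20, 43]);
translate([247, 203, 476]) cube([240, 20, 43]);


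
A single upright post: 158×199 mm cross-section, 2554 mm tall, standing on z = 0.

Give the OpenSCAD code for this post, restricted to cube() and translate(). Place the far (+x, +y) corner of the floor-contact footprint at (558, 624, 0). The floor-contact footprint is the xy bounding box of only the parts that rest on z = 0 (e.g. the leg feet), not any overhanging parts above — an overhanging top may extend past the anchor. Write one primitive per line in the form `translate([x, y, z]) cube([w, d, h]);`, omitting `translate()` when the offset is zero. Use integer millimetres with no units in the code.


translate([400, 425, 0]) cube([158, 199, 2554]);


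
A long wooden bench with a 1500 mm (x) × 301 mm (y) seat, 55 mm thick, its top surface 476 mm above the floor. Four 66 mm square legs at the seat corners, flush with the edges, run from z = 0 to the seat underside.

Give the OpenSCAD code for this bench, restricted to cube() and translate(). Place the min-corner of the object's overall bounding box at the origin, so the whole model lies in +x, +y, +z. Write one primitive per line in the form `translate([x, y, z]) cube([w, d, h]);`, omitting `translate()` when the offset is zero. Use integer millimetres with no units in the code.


translate([0, 0, 421]) cube([1500, 301, 55]);
cube([66, 66, 421]);
translate([0, 235, 0]) cube([66, 66, 421]);
translate([1434, 0, 0]) cube([66, 66, 421]);
translate([1434, 235, 0]) cube([66, 66, 421]);


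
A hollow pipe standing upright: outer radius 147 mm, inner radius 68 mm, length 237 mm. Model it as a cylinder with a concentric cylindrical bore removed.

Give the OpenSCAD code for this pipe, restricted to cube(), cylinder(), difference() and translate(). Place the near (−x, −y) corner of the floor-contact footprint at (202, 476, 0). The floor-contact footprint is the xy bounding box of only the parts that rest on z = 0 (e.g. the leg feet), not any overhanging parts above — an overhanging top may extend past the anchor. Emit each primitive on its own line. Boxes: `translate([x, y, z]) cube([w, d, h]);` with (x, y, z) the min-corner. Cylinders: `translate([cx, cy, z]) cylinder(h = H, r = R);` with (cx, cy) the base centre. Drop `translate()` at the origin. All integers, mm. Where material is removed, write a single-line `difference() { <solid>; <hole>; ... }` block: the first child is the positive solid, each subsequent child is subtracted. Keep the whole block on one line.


difference() { translate([349, 623, 0]) cylinder(h = 237, r = 147); translate([349, 623, 0]) cylinder(h = 237, r = 68); }


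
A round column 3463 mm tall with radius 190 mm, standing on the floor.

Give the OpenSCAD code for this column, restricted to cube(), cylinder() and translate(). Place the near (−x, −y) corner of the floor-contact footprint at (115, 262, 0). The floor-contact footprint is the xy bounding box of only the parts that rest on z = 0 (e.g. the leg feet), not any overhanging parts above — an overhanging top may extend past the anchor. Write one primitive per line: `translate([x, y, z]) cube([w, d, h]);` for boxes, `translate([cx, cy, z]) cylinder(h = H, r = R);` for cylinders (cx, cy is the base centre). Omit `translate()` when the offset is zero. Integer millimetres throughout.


translate([305, 452, 0]) cylinder(h = 3463, r = 190);


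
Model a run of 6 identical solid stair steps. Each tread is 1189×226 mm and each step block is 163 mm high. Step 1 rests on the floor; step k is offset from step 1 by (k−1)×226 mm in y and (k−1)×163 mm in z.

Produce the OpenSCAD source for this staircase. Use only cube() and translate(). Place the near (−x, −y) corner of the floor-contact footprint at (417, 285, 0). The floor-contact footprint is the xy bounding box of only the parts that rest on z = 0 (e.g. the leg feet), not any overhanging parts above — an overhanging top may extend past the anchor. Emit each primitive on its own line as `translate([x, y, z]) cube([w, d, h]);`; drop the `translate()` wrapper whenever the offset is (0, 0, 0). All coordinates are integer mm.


translate([417, 285, 0]) cube([1189, 226, 163]);
translate([417, 511, 163]) cube([1189, 226, 163]);
translate([417, 737, 326]) cube([1189, 226, 163]);
translate([417, 963, 489]) cube([1189, 226, 163]);
translate([417, 1189, 652]) cube([1189, 226, 163]);
translate([417, 1415, 815]) cube([1189, 226, 163]);


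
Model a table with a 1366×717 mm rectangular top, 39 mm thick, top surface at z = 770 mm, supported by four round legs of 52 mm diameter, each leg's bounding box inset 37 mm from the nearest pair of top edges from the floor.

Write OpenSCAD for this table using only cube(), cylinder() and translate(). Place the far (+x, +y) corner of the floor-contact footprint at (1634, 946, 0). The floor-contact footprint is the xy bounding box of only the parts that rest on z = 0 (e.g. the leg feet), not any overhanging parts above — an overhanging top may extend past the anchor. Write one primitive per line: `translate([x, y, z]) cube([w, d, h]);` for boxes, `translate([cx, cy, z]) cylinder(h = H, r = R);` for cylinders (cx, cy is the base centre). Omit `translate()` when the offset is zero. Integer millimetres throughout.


translate([305, 266, 731]) cube([1366, 717, 39]);
translate([368, 329, 0]) cylinder(h = 731, r = 26);
translate([1608, 329, 0]) cylinder(h = 731, r = 26);
translate([368, 920, 0]) cylinder(h = 731, r = 26);
translate([1608, 920, 0]) cylinder(h = 731, r = 26);


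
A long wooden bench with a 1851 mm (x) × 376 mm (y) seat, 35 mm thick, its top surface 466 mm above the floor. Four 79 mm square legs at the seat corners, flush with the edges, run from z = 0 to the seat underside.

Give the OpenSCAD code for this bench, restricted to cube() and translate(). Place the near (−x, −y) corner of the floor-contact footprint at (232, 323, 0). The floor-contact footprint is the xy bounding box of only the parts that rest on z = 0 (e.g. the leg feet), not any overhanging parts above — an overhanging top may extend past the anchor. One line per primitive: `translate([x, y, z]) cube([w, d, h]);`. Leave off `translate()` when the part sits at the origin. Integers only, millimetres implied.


translate([232, 323, 431]) cube([1851, 376, 35]);
translate([232, 323, 0]) cube([79, 79, 431]);
translate([232, 620, 0]) cube([79, 79, 431]);
translate([2004, 323, 0]) cube([79, 79, 431]);
translate([2004, 620, 0]) cube([79, 79, 431]);


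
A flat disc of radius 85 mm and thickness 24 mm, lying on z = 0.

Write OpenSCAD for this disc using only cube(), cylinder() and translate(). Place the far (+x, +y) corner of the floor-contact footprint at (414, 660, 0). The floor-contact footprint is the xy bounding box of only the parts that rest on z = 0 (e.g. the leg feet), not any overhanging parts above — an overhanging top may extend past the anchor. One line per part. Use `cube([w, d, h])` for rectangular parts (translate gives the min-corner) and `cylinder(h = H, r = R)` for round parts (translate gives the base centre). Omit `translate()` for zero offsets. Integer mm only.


translate([329, 575, 0]) cylinder(h = 24, r = 85);


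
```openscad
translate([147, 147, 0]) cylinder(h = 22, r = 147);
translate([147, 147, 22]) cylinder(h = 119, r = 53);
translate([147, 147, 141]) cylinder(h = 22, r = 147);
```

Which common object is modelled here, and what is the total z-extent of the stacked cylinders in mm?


A spool. The overall height is 163 mm.

Three coaxial cylinders, large–small–large — a spool. Two 22 mm flanges and a 119 mm core give 22 + 119 + 22 = 163 mm.


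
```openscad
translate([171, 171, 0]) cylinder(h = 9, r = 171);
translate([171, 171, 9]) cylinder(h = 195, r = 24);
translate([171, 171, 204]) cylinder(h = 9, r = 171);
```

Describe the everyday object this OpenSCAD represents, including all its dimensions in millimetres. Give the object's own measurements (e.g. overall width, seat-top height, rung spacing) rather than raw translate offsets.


A spool: two coaxial disc flanges of radius 171 mm and thickness 9 mm, joined by a core cylinder of radius 24 mm and height 195 mm. The lower flange rests on z = 0 and the three cylinders share a vertical axis.


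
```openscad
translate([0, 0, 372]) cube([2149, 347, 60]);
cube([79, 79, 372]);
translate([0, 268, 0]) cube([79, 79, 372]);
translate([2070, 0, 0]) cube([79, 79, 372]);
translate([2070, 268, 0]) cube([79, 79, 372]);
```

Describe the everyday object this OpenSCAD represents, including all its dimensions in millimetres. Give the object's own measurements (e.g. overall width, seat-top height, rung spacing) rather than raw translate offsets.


A long wooden bench with a 2149 mm (x) × 347 mm (y) seat, 60 mm thick, its top surface 432 mm above the floor. Four 79 mm square legs at the seat corners, flush with the edges, run from z = 0 to the seat underside.


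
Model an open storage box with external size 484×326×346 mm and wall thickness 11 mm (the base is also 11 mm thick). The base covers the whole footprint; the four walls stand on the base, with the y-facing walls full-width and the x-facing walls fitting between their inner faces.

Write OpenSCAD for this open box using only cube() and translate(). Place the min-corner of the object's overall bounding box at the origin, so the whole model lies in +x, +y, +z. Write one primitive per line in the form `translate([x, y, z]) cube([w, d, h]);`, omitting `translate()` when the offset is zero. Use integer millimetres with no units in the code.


cube([484, 326, 11]);
translate([0, 0, 11]) cube([484, 11, 335]);
translate([0, 315, 11]) cube([484, 11, 335]);
translate([0, 11, 11]) cube([11, 304, 335]);
translate([473, 11, 11]) cube([11, 304, 335]);


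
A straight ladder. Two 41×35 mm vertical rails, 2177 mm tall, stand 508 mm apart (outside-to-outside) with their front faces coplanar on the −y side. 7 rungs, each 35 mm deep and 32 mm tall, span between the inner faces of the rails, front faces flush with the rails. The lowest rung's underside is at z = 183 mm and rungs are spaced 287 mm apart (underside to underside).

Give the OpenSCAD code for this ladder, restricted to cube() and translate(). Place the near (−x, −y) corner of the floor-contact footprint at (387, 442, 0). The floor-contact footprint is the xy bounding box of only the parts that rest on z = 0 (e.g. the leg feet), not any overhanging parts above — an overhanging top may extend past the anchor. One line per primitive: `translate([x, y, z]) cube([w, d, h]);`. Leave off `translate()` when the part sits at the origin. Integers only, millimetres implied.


translate([387, 442, 0]) cube([41, 35, 2177]);
translate([854, 442, 0]) cube([41, 35, 2177]);
translate([428, 442, 183]) cube([426, 35, 32]);
translate([428, 442, 470]) cube([426, 35, 32]);
translate([428, 442, 757]) cube([426, 35, 32]);
translate([428, 442, 1044]) cube([426, 35, 32]);
translate([428, 442, 1331]) cube([426, 35, 32]);
translate([428, 442, 1618]) cube([426, 35, 32]);
translate([428, 442, 1905]) cube([426, 35, 32]);


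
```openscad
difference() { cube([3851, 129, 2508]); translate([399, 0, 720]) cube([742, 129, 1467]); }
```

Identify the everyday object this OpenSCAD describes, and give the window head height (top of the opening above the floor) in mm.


A wall with a window opening. The window head height is 2187 mm.

A wall with a rectangular opening subtracted — a window. Sill at z = 720, opening 1467 mm tall, so the head is at 720 + 1467 = 2187 mm.


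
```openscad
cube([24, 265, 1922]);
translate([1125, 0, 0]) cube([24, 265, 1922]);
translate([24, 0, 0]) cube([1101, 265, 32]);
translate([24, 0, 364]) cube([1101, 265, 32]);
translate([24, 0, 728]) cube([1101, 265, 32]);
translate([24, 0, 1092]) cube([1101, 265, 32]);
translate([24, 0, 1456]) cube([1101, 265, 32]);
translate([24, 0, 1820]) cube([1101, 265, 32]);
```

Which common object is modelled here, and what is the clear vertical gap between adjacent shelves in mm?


A bookshelf. The clear shelf gap is 332 mm.

Two tall side panels with 6 horizontal boards between them — a bookshelf. The first two shelf undersides are at z = 0 and z = 364; with shelf thickness 32, the clear gap is 364 − 0 − 32 = 332 mm.


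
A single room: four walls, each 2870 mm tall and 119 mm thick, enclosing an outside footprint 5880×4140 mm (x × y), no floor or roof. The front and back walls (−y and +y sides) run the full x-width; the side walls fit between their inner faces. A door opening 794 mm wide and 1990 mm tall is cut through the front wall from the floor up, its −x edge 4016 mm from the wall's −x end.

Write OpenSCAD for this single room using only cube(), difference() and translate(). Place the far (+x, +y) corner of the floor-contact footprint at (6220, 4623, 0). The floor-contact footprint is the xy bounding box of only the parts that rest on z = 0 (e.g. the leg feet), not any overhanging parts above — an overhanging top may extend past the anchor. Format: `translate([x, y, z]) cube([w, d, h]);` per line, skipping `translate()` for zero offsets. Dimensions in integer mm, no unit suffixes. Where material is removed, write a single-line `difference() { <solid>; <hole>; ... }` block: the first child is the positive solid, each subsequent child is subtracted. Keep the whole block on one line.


difference() { translate([340, 483, 0]) cube([5880, 119, 2870]); translate([4356, 483, 0]) cube([794, 119, 1990]); }
translate([340, 4504, 0]) cube([5880, 119, 2870]);
translate([340, 602, 0]) cube([119, 3902, 2870]);
translate([6101, 602, 0]) cube([119, 3902, 2870]);


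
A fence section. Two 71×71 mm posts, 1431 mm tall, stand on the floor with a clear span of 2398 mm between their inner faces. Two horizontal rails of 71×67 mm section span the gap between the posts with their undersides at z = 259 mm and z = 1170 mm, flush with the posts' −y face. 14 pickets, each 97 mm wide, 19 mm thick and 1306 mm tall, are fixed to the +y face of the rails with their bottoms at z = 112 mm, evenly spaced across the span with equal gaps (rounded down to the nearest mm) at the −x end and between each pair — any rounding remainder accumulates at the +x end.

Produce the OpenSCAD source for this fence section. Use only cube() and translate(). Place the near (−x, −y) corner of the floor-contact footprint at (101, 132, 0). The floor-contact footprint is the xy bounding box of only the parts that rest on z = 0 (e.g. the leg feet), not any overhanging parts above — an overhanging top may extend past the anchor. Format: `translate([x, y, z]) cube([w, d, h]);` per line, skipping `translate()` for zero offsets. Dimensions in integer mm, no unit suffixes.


translate([101, 132, 0]) cube([71, 71, 1431]);
translate([2570, 132, 0]) cube([71, 71, 1431]);
translate([172, 132, 259]) cube([2398, 71, 67]);
translate([172, 132, 1170]) cube([2398, 71, 67]);
translate([241, 203, 112]) cube([97, 19, 1306]);
translate([407, 203, 112]) cube([97, 19, 1306]);
translate([573, 203, 112]) cube([97, 19, 1306]);
translate([739, 203, 112]) cube([97, 19, 1306]);
translate([905, 203, 112]) cube([97, 19, 1306]);
translate([1071, 203, 112]) cube([97, 19, 1306]);
translate([1237, 203, 112]) cube([97, 19, 1306]);
translate([1403, 203, 112]) cube([97, 19, 1306]);
translate([1569, 203, 112]) cube([97, 19, 1306]);
translate([1735, 203, 112]) cube([97, 19, 1306]);
translate([1901, 203, 112]) cube([97, 19, 1306]);
translate([2067, 203, 112]) cube([97, 19, 1306]);
translate([2233, 203, 112]) cube([97, 19, 1306]);
translate([2399, 203, 112]) cube([97, 19, 1306]);
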